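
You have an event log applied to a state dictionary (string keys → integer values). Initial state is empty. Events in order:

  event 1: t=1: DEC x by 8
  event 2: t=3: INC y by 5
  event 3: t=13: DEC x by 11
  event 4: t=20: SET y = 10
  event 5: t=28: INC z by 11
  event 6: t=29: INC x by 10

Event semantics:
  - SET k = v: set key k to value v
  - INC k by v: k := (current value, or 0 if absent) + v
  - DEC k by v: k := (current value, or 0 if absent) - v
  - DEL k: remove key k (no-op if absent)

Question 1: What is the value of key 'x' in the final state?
Track key 'x' through all 6 events:
  event 1 (t=1: DEC x by 8): x (absent) -> -8
  event 2 (t=3: INC y by 5): x unchanged
  event 3 (t=13: DEC x by 11): x -8 -> -19
  event 4 (t=20: SET y = 10): x unchanged
  event 5 (t=28: INC z by 11): x unchanged
  event 6 (t=29: INC x by 10): x -19 -> -9
Final: x = -9

Answer: -9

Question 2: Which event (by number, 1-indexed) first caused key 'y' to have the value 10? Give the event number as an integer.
Answer: 4

Derivation:
Looking for first event where y becomes 10:
  event 2: y = 5
  event 3: y = 5
  event 4: y 5 -> 10  <-- first match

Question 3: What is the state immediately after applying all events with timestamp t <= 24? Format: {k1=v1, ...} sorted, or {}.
Apply events with t <= 24 (4 events):
  after event 1 (t=1: DEC x by 8): {x=-8}
  after event 2 (t=3: INC y by 5): {x=-8, y=5}
  after event 3 (t=13: DEC x by 11): {x=-19, y=5}
  after event 4 (t=20: SET y = 10): {x=-19, y=10}

Answer: {x=-19, y=10}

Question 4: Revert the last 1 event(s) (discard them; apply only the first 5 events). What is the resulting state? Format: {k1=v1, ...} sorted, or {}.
Answer: {x=-19, y=10, z=11}

Derivation:
Keep first 5 events (discard last 1):
  after event 1 (t=1: DEC x by 8): {x=-8}
  after event 2 (t=3: INC y by 5): {x=-8, y=5}
  after event 3 (t=13: DEC x by 11): {x=-19, y=5}
  after event 4 (t=20: SET y = 10): {x=-19, y=10}
  after event 5 (t=28: INC z by 11): {x=-19, y=10, z=11}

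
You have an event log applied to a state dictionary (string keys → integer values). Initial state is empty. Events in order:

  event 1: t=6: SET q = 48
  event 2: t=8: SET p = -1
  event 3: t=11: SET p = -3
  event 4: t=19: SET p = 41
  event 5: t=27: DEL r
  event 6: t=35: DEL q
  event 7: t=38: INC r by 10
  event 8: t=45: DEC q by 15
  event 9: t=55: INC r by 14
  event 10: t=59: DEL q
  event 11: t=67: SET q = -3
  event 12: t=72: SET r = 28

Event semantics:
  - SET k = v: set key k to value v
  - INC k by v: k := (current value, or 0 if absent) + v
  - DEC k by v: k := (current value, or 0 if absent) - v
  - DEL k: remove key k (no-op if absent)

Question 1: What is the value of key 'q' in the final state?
Answer: -3

Derivation:
Track key 'q' through all 12 events:
  event 1 (t=6: SET q = 48): q (absent) -> 48
  event 2 (t=8: SET p = -1): q unchanged
  event 3 (t=11: SET p = -3): q unchanged
  event 4 (t=19: SET p = 41): q unchanged
  event 5 (t=27: DEL r): q unchanged
  event 6 (t=35: DEL q): q 48 -> (absent)
  event 7 (t=38: INC r by 10): q unchanged
  event 8 (t=45: DEC q by 15): q (absent) -> -15
  event 9 (t=55: INC r by 14): q unchanged
  event 10 (t=59: DEL q): q -15 -> (absent)
  event 11 (t=67: SET q = -3): q (absent) -> -3
  event 12 (t=72: SET r = 28): q unchanged
Final: q = -3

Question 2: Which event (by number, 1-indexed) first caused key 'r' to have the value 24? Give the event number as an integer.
Looking for first event where r becomes 24:
  event 7: r = 10
  event 8: r = 10
  event 9: r 10 -> 24  <-- first match

Answer: 9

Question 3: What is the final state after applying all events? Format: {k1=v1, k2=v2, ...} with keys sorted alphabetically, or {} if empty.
  after event 1 (t=6: SET q = 48): {q=48}
  after event 2 (t=8: SET p = -1): {p=-1, q=48}
  after event 3 (t=11: SET p = -3): {p=-3, q=48}
  after event 4 (t=19: SET p = 41): {p=41, q=48}
  after event 5 (t=27: DEL r): {p=41, q=48}
  after event 6 (t=35: DEL q): {p=41}
  after event 7 (t=38: INC r by 10): {p=41, r=10}
  after event 8 (t=45: DEC q by 15): {p=41, q=-15, r=10}
  after event 9 (t=55: INC r by 14): {p=41, q=-15, r=24}
  after event 10 (t=59: DEL q): {p=41, r=24}
  after event 11 (t=67: SET q = -3): {p=41, q=-3, r=24}
  after event 12 (t=72: SET r = 28): {p=41, q=-3, r=28}

Answer: {p=41, q=-3, r=28}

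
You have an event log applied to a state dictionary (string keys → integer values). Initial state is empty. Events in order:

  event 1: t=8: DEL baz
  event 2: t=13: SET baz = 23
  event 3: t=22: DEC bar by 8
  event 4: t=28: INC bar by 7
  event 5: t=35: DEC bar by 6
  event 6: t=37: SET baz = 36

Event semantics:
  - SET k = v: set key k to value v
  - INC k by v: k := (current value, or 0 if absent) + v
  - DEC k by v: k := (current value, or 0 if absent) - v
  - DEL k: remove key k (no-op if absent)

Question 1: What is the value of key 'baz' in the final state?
Track key 'baz' through all 6 events:
  event 1 (t=8: DEL baz): baz (absent) -> (absent)
  event 2 (t=13: SET baz = 23): baz (absent) -> 23
  event 3 (t=22: DEC bar by 8): baz unchanged
  event 4 (t=28: INC bar by 7): baz unchanged
  event 5 (t=35: DEC bar by 6): baz unchanged
  event 6 (t=37: SET baz = 36): baz 23 -> 36
Final: baz = 36

Answer: 36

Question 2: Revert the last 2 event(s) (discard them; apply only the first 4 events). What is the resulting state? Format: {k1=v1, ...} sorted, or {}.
Answer: {bar=-1, baz=23}

Derivation:
Keep first 4 events (discard last 2):
  after event 1 (t=8: DEL baz): {}
  after event 2 (t=13: SET baz = 23): {baz=23}
  after event 3 (t=22: DEC bar by 8): {bar=-8, baz=23}
  after event 4 (t=28: INC bar by 7): {bar=-1, baz=23}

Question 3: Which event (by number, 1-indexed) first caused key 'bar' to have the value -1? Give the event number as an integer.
Answer: 4

Derivation:
Looking for first event where bar becomes -1:
  event 3: bar = -8
  event 4: bar -8 -> -1  <-- first match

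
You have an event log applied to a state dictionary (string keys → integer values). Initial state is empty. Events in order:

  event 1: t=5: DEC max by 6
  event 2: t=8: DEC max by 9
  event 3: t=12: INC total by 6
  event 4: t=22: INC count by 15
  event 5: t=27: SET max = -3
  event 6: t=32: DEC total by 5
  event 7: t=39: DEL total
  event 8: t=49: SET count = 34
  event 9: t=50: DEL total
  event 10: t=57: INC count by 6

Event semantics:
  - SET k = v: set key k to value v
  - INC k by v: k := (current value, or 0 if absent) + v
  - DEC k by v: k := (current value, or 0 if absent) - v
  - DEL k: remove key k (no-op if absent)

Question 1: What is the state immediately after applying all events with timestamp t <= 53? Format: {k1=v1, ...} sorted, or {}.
Answer: {count=34, max=-3}

Derivation:
Apply events with t <= 53 (9 events):
  after event 1 (t=5: DEC max by 6): {max=-6}
  after event 2 (t=8: DEC max by 9): {max=-15}
  after event 3 (t=12: INC total by 6): {max=-15, total=6}
  after event 4 (t=22: INC count by 15): {count=15, max=-15, total=6}
  after event 5 (t=27: SET max = -3): {count=15, max=-3, total=6}
  after event 6 (t=32: DEC total by 5): {count=15, max=-3, total=1}
  after event 7 (t=39: DEL total): {count=15, max=-3}
  after event 8 (t=49: SET count = 34): {count=34, max=-3}
  after event 9 (t=50: DEL total): {count=34, max=-3}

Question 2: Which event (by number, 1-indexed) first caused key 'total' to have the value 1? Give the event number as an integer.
Answer: 6

Derivation:
Looking for first event where total becomes 1:
  event 3: total = 6
  event 4: total = 6
  event 5: total = 6
  event 6: total 6 -> 1  <-- first match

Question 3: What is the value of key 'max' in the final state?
Answer: -3

Derivation:
Track key 'max' through all 10 events:
  event 1 (t=5: DEC max by 6): max (absent) -> -6
  event 2 (t=8: DEC max by 9): max -6 -> -15
  event 3 (t=12: INC total by 6): max unchanged
  event 4 (t=22: INC count by 15): max unchanged
  event 5 (t=27: SET max = -3): max -15 -> -3
  event 6 (t=32: DEC total by 5): max unchanged
  event 7 (t=39: DEL total): max unchanged
  event 8 (t=49: SET count = 34): max unchanged
  event 9 (t=50: DEL total): max unchanged
  event 10 (t=57: INC count by 6): max unchanged
Final: max = -3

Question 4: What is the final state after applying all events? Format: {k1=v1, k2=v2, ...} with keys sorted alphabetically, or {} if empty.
Answer: {count=40, max=-3}

Derivation:
  after event 1 (t=5: DEC max by 6): {max=-6}
  after event 2 (t=8: DEC max by 9): {max=-15}
  after event 3 (t=12: INC total by 6): {max=-15, total=6}
  after event 4 (t=22: INC count by 15): {count=15, max=-15, total=6}
  after event 5 (t=27: SET max = -3): {count=15, max=-3, total=6}
  after event 6 (t=32: DEC total by 5): {count=15, max=-3, total=1}
  after event 7 (t=39: DEL total): {count=15, max=-3}
  after event 8 (t=49: SET count = 34): {count=34, max=-3}
  after event 9 (t=50: DEL total): {count=34, max=-3}
  after event 10 (t=57: INC count by 6): {count=40, max=-3}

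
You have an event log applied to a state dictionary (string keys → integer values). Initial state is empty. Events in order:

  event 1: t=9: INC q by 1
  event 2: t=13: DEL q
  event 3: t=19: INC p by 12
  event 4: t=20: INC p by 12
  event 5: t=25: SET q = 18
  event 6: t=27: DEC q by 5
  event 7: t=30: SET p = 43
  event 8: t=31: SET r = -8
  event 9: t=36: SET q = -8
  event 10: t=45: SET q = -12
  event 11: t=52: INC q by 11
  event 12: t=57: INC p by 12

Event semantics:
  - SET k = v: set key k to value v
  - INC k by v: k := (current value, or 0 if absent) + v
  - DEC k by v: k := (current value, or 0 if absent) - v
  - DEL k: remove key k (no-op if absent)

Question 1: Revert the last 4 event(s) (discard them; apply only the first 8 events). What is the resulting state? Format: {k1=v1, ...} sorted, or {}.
Keep first 8 events (discard last 4):
  after event 1 (t=9: INC q by 1): {q=1}
  after event 2 (t=13: DEL q): {}
  after event 3 (t=19: INC p by 12): {p=12}
  after event 4 (t=20: INC p by 12): {p=24}
  after event 5 (t=25: SET q = 18): {p=24, q=18}
  after event 6 (t=27: DEC q by 5): {p=24, q=13}
  after event 7 (t=30: SET p = 43): {p=43, q=13}
  after event 8 (t=31: SET r = -8): {p=43, q=13, r=-8}

Answer: {p=43, q=13, r=-8}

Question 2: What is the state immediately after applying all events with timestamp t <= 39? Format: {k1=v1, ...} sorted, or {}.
Answer: {p=43, q=-8, r=-8}

Derivation:
Apply events with t <= 39 (9 events):
  after event 1 (t=9: INC q by 1): {q=1}
  after event 2 (t=13: DEL q): {}
  after event 3 (t=19: INC p by 12): {p=12}
  after event 4 (t=20: INC p by 12): {p=24}
  after event 5 (t=25: SET q = 18): {p=24, q=18}
  after event 6 (t=27: DEC q by 5): {p=24, q=13}
  after event 7 (t=30: SET p = 43): {p=43, q=13}
  after event 8 (t=31: SET r = -8): {p=43, q=13, r=-8}
  after event 9 (t=36: SET q = -8): {p=43, q=-8, r=-8}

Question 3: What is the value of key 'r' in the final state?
Track key 'r' through all 12 events:
  event 1 (t=9: INC q by 1): r unchanged
  event 2 (t=13: DEL q): r unchanged
  event 3 (t=19: INC p by 12): r unchanged
  event 4 (t=20: INC p by 12): r unchanged
  event 5 (t=25: SET q = 18): r unchanged
  event 6 (t=27: DEC q by 5): r unchanged
  event 7 (t=30: SET p = 43): r unchanged
  event 8 (t=31: SET r = -8): r (absent) -> -8
  event 9 (t=36: SET q = -8): r unchanged
  event 10 (t=45: SET q = -12): r unchanged
  event 11 (t=52: INC q by 11): r unchanged
  event 12 (t=57: INC p by 12): r unchanged
Final: r = -8

Answer: -8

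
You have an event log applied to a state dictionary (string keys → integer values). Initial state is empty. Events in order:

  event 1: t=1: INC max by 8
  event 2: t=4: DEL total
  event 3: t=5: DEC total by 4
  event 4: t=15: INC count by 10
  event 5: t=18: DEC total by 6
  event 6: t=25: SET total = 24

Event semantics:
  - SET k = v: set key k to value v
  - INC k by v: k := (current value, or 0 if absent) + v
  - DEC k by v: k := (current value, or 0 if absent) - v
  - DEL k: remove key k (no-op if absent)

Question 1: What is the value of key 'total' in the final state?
Track key 'total' through all 6 events:
  event 1 (t=1: INC max by 8): total unchanged
  event 2 (t=4: DEL total): total (absent) -> (absent)
  event 3 (t=5: DEC total by 4): total (absent) -> -4
  event 4 (t=15: INC count by 10): total unchanged
  event 5 (t=18: DEC total by 6): total -4 -> -10
  event 6 (t=25: SET total = 24): total -10 -> 24
Final: total = 24

Answer: 24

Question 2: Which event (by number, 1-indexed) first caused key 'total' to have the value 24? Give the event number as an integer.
Looking for first event where total becomes 24:
  event 3: total = -4
  event 4: total = -4
  event 5: total = -10
  event 6: total -10 -> 24  <-- first match

Answer: 6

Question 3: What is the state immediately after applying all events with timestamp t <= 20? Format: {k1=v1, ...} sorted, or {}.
Answer: {count=10, max=8, total=-10}

Derivation:
Apply events with t <= 20 (5 events):
  after event 1 (t=1: INC max by 8): {max=8}
  after event 2 (t=4: DEL total): {max=8}
  after event 3 (t=5: DEC total by 4): {max=8, total=-4}
  after event 4 (t=15: INC count by 10): {count=10, max=8, total=-4}
  after event 5 (t=18: DEC total by 6): {count=10, max=8, total=-10}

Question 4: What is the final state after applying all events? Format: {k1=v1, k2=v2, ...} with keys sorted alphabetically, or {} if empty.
  after event 1 (t=1: INC max by 8): {max=8}
  after event 2 (t=4: DEL total): {max=8}
  after event 3 (t=5: DEC total by 4): {max=8, total=-4}
  after event 4 (t=15: INC count by 10): {count=10, max=8, total=-4}
  after event 5 (t=18: DEC total by 6): {count=10, max=8, total=-10}
  after event 6 (t=25: SET total = 24): {count=10, max=8, total=24}

Answer: {count=10, max=8, total=24}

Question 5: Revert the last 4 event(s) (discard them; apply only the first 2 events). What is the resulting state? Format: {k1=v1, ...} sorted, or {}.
Answer: {max=8}

Derivation:
Keep first 2 events (discard last 4):
  after event 1 (t=1: INC max by 8): {max=8}
  after event 2 (t=4: DEL total): {max=8}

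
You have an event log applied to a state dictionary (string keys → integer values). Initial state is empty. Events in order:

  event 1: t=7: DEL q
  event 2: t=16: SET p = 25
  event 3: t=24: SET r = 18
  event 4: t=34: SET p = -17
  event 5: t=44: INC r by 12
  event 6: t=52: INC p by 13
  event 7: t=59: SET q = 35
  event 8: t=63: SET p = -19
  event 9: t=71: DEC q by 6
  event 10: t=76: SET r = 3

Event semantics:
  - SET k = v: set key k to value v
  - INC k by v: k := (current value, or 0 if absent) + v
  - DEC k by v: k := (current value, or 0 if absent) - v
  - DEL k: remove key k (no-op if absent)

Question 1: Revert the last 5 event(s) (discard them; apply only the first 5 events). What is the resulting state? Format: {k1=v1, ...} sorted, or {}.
Answer: {p=-17, r=30}

Derivation:
Keep first 5 events (discard last 5):
  after event 1 (t=7: DEL q): {}
  after event 2 (t=16: SET p = 25): {p=25}
  after event 3 (t=24: SET r = 18): {p=25, r=18}
  after event 4 (t=34: SET p = -17): {p=-17, r=18}
  after event 5 (t=44: INC r by 12): {p=-17, r=30}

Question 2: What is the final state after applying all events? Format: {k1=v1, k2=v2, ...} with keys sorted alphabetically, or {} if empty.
  after event 1 (t=7: DEL q): {}
  after event 2 (t=16: SET p = 25): {p=25}
  after event 3 (t=24: SET r = 18): {p=25, r=18}
  after event 4 (t=34: SET p = -17): {p=-17, r=18}
  after event 5 (t=44: INC r by 12): {p=-17, r=30}
  after event 6 (t=52: INC p by 13): {p=-4, r=30}
  after event 7 (t=59: SET q = 35): {p=-4, q=35, r=30}
  after event 8 (t=63: SET p = -19): {p=-19, q=35, r=30}
  after event 9 (t=71: DEC q by 6): {p=-19, q=29, r=30}
  after event 10 (t=76: SET r = 3): {p=-19, q=29, r=3}

Answer: {p=-19, q=29, r=3}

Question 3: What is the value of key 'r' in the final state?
Answer: 3

Derivation:
Track key 'r' through all 10 events:
  event 1 (t=7: DEL q): r unchanged
  event 2 (t=16: SET p = 25): r unchanged
  event 3 (t=24: SET r = 18): r (absent) -> 18
  event 4 (t=34: SET p = -17): r unchanged
  event 5 (t=44: INC r by 12): r 18 -> 30
  event 6 (t=52: INC p by 13): r unchanged
  event 7 (t=59: SET q = 35): r unchanged
  event 8 (t=63: SET p = -19): r unchanged
  event 9 (t=71: DEC q by 6): r unchanged
  event 10 (t=76: SET r = 3): r 30 -> 3
Final: r = 3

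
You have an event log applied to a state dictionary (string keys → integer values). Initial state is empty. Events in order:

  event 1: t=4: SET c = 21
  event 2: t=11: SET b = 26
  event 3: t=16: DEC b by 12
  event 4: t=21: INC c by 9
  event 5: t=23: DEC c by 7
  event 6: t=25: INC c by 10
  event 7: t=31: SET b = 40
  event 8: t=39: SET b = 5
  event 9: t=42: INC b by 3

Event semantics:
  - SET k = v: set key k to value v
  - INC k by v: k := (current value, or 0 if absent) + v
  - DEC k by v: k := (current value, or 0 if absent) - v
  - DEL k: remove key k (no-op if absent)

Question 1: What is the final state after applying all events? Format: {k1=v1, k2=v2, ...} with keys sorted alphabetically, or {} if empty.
  after event 1 (t=4: SET c = 21): {c=21}
  after event 2 (t=11: SET b = 26): {b=26, c=21}
  after event 3 (t=16: DEC b by 12): {b=14, c=21}
  after event 4 (t=21: INC c by 9): {b=14, c=30}
  after event 5 (t=23: DEC c by 7): {b=14, c=23}
  after event 6 (t=25: INC c by 10): {b=14, c=33}
  after event 7 (t=31: SET b = 40): {b=40, c=33}
  after event 8 (t=39: SET b = 5): {b=5, c=33}
  after event 9 (t=42: INC b by 3): {b=8, c=33}

Answer: {b=8, c=33}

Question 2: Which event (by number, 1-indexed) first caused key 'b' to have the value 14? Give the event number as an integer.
Looking for first event where b becomes 14:
  event 2: b = 26
  event 3: b 26 -> 14  <-- first match

Answer: 3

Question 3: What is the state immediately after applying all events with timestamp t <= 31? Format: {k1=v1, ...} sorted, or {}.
Answer: {b=40, c=33}

Derivation:
Apply events with t <= 31 (7 events):
  after event 1 (t=4: SET c = 21): {c=21}
  after event 2 (t=11: SET b = 26): {b=26, c=21}
  after event 3 (t=16: DEC b by 12): {b=14, c=21}
  after event 4 (t=21: INC c by 9): {b=14, c=30}
  after event 5 (t=23: DEC c by 7): {b=14, c=23}
  after event 6 (t=25: INC c by 10): {b=14, c=33}
  after event 7 (t=31: SET b = 40): {b=40, c=33}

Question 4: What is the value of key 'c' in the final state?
Answer: 33

Derivation:
Track key 'c' through all 9 events:
  event 1 (t=4: SET c = 21): c (absent) -> 21
  event 2 (t=11: SET b = 26): c unchanged
  event 3 (t=16: DEC b by 12): c unchanged
  event 4 (t=21: INC c by 9): c 21 -> 30
  event 5 (t=23: DEC c by 7): c 30 -> 23
  event 6 (t=25: INC c by 10): c 23 -> 33
  event 7 (t=31: SET b = 40): c unchanged
  event 8 (t=39: SET b = 5): c unchanged
  event 9 (t=42: INC b by 3): c unchanged
Final: c = 33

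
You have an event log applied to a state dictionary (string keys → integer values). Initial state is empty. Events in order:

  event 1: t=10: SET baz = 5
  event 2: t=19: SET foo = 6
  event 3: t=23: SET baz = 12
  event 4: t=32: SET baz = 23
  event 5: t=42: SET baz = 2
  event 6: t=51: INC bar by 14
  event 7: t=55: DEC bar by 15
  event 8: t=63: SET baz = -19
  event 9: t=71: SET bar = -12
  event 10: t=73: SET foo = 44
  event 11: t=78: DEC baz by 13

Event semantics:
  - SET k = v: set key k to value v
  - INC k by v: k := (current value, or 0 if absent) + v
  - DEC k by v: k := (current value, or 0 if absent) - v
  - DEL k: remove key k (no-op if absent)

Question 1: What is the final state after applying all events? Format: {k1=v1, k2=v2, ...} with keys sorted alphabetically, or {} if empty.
Answer: {bar=-12, baz=-32, foo=44}

Derivation:
  after event 1 (t=10: SET baz = 5): {baz=5}
  after event 2 (t=19: SET foo = 6): {baz=5, foo=6}
  after event 3 (t=23: SET baz = 12): {baz=12, foo=6}
  after event 4 (t=32: SET baz = 23): {baz=23, foo=6}
  after event 5 (t=42: SET baz = 2): {baz=2, foo=6}
  after event 6 (t=51: INC bar by 14): {bar=14, baz=2, foo=6}
  after event 7 (t=55: DEC bar by 15): {bar=-1, baz=2, foo=6}
  after event 8 (t=63: SET baz = -19): {bar=-1, baz=-19, foo=6}
  after event 9 (t=71: SET bar = -12): {bar=-12, baz=-19, foo=6}
  after event 10 (t=73: SET foo = 44): {bar=-12, baz=-19, foo=44}
  after event 11 (t=78: DEC baz by 13): {bar=-12, baz=-32, foo=44}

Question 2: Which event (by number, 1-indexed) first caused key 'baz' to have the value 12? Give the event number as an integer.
Answer: 3

Derivation:
Looking for first event where baz becomes 12:
  event 1: baz = 5
  event 2: baz = 5
  event 3: baz 5 -> 12  <-- first match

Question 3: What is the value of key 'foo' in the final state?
Answer: 44

Derivation:
Track key 'foo' through all 11 events:
  event 1 (t=10: SET baz = 5): foo unchanged
  event 2 (t=19: SET foo = 6): foo (absent) -> 6
  event 3 (t=23: SET baz = 12): foo unchanged
  event 4 (t=32: SET baz = 23): foo unchanged
  event 5 (t=42: SET baz = 2): foo unchanged
  event 6 (t=51: INC bar by 14): foo unchanged
  event 7 (t=55: DEC bar by 15): foo unchanged
  event 8 (t=63: SET baz = -19): foo unchanged
  event 9 (t=71: SET bar = -12): foo unchanged
  event 10 (t=73: SET foo = 44): foo 6 -> 44
  event 11 (t=78: DEC baz by 13): foo unchanged
Final: foo = 44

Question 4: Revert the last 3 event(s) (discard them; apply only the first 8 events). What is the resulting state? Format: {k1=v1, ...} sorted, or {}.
Answer: {bar=-1, baz=-19, foo=6}

Derivation:
Keep first 8 events (discard last 3):
  after event 1 (t=10: SET baz = 5): {baz=5}
  after event 2 (t=19: SET foo = 6): {baz=5, foo=6}
  after event 3 (t=23: SET baz = 12): {baz=12, foo=6}
  after event 4 (t=32: SET baz = 23): {baz=23, foo=6}
  after event 5 (t=42: SET baz = 2): {baz=2, foo=6}
  after event 6 (t=51: INC bar by 14): {bar=14, baz=2, foo=6}
  after event 7 (t=55: DEC bar by 15): {bar=-1, baz=2, foo=6}
  after event 8 (t=63: SET baz = -19): {bar=-1, baz=-19, foo=6}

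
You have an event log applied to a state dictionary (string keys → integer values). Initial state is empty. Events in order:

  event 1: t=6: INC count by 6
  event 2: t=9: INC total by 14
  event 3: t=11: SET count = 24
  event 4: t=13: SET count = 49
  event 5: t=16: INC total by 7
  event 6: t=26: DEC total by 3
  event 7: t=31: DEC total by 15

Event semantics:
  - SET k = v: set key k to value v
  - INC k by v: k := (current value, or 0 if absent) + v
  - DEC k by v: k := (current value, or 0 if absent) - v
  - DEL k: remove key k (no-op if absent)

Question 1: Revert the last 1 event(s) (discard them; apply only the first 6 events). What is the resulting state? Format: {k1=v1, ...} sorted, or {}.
Answer: {count=49, total=18}

Derivation:
Keep first 6 events (discard last 1):
  after event 1 (t=6: INC count by 6): {count=6}
  after event 2 (t=9: INC total by 14): {count=6, total=14}
  after event 3 (t=11: SET count = 24): {count=24, total=14}
  after event 4 (t=13: SET count = 49): {count=49, total=14}
  after event 5 (t=16: INC total by 7): {count=49, total=21}
  after event 6 (t=26: DEC total by 3): {count=49, total=18}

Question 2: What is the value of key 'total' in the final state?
Answer: 3

Derivation:
Track key 'total' through all 7 events:
  event 1 (t=6: INC count by 6): total unchanged
  event 2 (t=9: INC total by 14): total (absent) -> 14
  event 3 (t=11: SET count = 24): total unchanged
  event 4 (t=13: SET count = 49): total unchanged
  event 5 (t=16: INC total by 7): total 14 -> 21
  event 6 (t=26: DEC total by 3): total 21 -> 18
  event 7 (t=31: DEC total by 15): total 18 -> 3
Final: total = 3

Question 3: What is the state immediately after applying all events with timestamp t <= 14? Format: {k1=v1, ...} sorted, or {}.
Answer: {count=49, total=14}

Derivation:
Apply events with t <= 14 (4 events):
  after event 1 (t=6: INC count by 6): {count=6}
  after event 2 (t=9: INC total by 14): {count=6, total=14}
  after event 3 (t=11: SET count = 24): {count=24, total=14}
  after event 4 (t=13: SET count = 49): {count=49, total=14}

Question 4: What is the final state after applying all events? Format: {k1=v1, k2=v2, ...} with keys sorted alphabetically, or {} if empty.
  after event 1 (t=6: INC count by 6): {count=6}
  after event 2 (t=9: INC total by 14): {count=6, total=14}
  after event 3 (t=11: SET count = 24): {count=24, total=14}
  after event 4 (t=13: SET count = 49): {count=49, total=14}
  after event 5 (t=16: INC total by 7): {count=49, total=21}
  after event 6 (t=26: DEC total by 3): {count=49, total=18}
  after event 7 (t=31: DEC total by 15): {count=49, total=3}

Answer: {count=49, total=3}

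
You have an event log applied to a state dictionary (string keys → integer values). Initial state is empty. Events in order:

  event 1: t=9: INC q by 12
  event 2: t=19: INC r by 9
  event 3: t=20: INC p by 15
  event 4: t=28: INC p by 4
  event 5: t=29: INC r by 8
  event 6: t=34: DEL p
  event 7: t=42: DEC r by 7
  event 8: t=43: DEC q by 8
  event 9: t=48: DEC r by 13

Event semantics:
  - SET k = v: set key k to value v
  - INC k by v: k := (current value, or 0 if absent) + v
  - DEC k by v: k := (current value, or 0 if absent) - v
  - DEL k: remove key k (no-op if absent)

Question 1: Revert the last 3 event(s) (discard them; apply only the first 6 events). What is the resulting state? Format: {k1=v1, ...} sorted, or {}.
Answer: {q=12, r=17}

Derivation:
Keep first 6 events (discard last 3):
  after event 1 (t=9: INC q by 12): {q=12}
  after event 2 (t=19: INC r by 9): {q=12, r=9}
  after event 3 (t=20: INC p by 15): {p=15, q=12, r=9}
  after event 4 (t=28: INC p by 4): {p=19, q=12, r=9}
  after event 5 (t=29: INC r by 8): {p=19, q=12, r=17}
  after event 6 (t=34: DEL p): {q=12, r=17}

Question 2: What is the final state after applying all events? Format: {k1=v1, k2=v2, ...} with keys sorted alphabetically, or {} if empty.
Answer: {q=4, r=-3}

Derivation:
  after event 1 (t=9: INC q by 12): {q=12}
  after event 2 (t=19: INC r by 9): {q=12, r=9}
  after event 3 (t=20: INC p by 15): {p=15, q=12, r=9}
  after event 4 (t=28: INC p by 4): {p=19, q=12, r=9}
  after event 5 (t=29: INC r by 8): {p=19, q=12, r=17}
  after event 6 (t=34: DEL p): {q=12, r=17}
  after event 7 (t=42: DEC r by 7): {q=12, r=10}
  after event 8 (t=43: DEC q by 8): {q=4, r=10}
  after event 9 (t=48: DEC r by 13): {q=4, r=-3}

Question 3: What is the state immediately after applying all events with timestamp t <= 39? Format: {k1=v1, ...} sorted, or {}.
Answer: {q=12, r=17}

Derivation:
Apply events with t <= 39 (6 events):
  after event 1 (t=9: INC q by 12): {q=12}
  after event 2 (t=19: INC r by 9): {q=12, r=9}
  after event 3 (t=20: INC p by 15): {p=15, q=12, r=9}
  after event 4 (t=28: INC p by 4): {p=19, q=12, r=9}
  after event 5 (t=29: INC r by 8): {p=19, q=12, r=17}
  after event 6 (t=34: DEL p): {q=12, r=17}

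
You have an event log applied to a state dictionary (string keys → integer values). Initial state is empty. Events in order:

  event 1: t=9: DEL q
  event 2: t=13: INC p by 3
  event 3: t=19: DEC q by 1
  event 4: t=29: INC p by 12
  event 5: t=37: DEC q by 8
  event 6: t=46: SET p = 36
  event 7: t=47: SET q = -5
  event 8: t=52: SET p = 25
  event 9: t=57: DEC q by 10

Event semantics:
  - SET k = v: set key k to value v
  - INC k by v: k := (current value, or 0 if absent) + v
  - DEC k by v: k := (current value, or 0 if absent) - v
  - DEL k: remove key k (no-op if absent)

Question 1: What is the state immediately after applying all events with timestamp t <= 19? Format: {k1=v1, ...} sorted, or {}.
Apply events with t <= 19 (3 events):
  after event 1 (t=9: DEL q): {}
  after event 2 (t=13: INC p by 3): {p=3}
  after event 3 (t=19: DEC q by 1): {p=3, q=-1}

Answer: {p=3, q=-1}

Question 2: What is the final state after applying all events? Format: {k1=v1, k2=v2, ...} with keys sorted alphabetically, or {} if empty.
  after event 1 (t=9: DEL q): {}
  after event 2 (t=13: INC p by 3): {p=3}
  after event 3 (t=19: DEC q by 1): {p=3, q=-1}
  after event 4 (t=29: INC p by 12): {p=15, q=-1}
  after event 5 (t=37: DEC q by 8): {p=15, q=-9}
  after event 6 (t=46: SET p = 36): {p=36, q=-9}
  after event 7 (t=47: SET q = -5): {p=36, q=-5}
  after event 8 (t=52: SET p = 25): {p=25, q=-5}
  after event 9 (t=57: DEC q by 10): {p=25, q=-15}

Answer: {p=25, q=-15}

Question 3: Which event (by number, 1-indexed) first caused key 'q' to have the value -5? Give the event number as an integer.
Looking for first event where q becomes -5:
  event 3: q = -1
  event 4: q = -1
  event 5: q = -9
  event 6: q = -9
  event 7: q -9 -> -5  <-- first match

Answer: 7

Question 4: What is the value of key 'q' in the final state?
Answer: -15

Derivation:
Track key 'q' through all 9 events:
  event 1 (t=9: DEL q): q (absent) -> (absent)
  event 2 (t=13: INC p by 3): q unchanged
  event 3 (t=19: DEC q by 1): q (absent) -> -1
  event 4 (t=29: INC p by 12): q unchanged
  event 5 (t=37: DEC q by 8): q -1 -> -9
  event 6 (t=46: SET p = 36): q unchanged
  event 7 (t=47: SET q = -5): q -9 -> -5
  event 8 (t=52: SET p = 25): q unchanged
  event 9 (t=57: DEC q by 10): q -5 -> -15
Final: q = -15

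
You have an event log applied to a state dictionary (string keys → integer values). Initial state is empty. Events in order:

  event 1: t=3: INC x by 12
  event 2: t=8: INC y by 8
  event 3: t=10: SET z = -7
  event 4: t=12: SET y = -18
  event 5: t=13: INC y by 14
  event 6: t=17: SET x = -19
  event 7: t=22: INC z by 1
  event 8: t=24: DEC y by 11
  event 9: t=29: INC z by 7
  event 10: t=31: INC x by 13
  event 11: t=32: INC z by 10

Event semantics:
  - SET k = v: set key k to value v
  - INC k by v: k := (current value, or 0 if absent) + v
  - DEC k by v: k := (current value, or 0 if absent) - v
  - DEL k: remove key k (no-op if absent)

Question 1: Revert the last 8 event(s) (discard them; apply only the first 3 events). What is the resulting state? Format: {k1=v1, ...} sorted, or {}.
Keep first 3 events (discard last 8):
  after event 1 (t=3: INC x by 12): {x=12}
  after event 2 (t=8: INC y by 8): {x=12, y=8}
  after event 3 (t=10: SET z = -7): {x=12, y=8, z=-7}

Answer: {x=12, y=8, z=-7}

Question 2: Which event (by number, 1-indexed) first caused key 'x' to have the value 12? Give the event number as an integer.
Looking for first event where x becomes 12:
  event 1: x (absent) -> 12  <-- first match

Answer: 1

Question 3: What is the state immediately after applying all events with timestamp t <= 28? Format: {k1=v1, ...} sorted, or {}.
Apply events with t <= 28 (8 events):
  after event 1 (t=3: INC x by 12): {x=12}
  after event 2 (t=8: INC y by 8): {x=12, y=8}
  after event 3 (t=10: SET z = -7): {x=12, y=8, z=-7}
  after event 4 (t=12: SET y = -18): {x=12, y=-18, z=-7}
  after event 5 (t=13: INC y by 14): {x=12, y=-4, z=-7}
  after event 6 (t=17: SET x = -19): {x=-19, y=-4, z=-7}
  after event 7 (t=22: INC z by 1): {x=-19, y=-4, z=-6}
  after event 8 (t=24: DEC y by 11): {x=-19, y=-15, z=-6}

Answer: {x=-19, y=-15, z=-6}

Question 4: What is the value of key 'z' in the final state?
Track key 'z' through all 11 events:
  event 1 (t=3: INC x by 12): z unchanged
  event 2 (t=8: INC y by 8): z unchanged
  event 3 (t=10: SET z = -7): z (absent) -> -7
  event 4 (t=12: SET y = -18): z unchanged
  event 5 (t=13: INC y by 14): z unchanged
  event 6 (t=17: SET x = -19): z unchanged
  event 7 (t=22: INC z by 1): z -7 -> -6
  event 8 (t=24: DEC y by 11): z unchanged
  event 9 (t=29: INC z by 7): z -6 -> 1
  event 10 (t=31: INC x by 13): z unchanged
  event 11 (t=32: INC z by 10): z 1 -> 11
Final: z = 11

Answer: 11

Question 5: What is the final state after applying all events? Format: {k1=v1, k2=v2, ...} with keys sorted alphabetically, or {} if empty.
  after event 1 (t=3: INC x by 12): {x=12}
  after event 2 (t=8: INC y by 8): {x=12, y=8}
  after event 3 (t=10: SET z = -7): {x=12, y=8, z=-7}
  after event 4 (t=12: SET y = -18): {x=12, y=-18, z=-7}
  after event 5 (t=13: INC y by 14): {x=12, y=-4, z=-7}
  after event 6 (t=17: SET x = -19): {x=-19, y=-4, z=-7}
  after event 7 (t=22: INC z by 1): {x=-19, y=-4, z=-6}
  after event 8 (t=24: DEC y by 11): {x=-19, y=-15, z=-6}
  after event 9 (t=29: INC z by 7): {x=-19, y=-15, z=1}
  after event 10 (t=31: INC x by 13): {x=-6, y=-15, z=1}
  after event 11 (t=32: INC z by 10): {x=-6, y=-15, z=11}

Answer: {x=-6, y=-15, z=11}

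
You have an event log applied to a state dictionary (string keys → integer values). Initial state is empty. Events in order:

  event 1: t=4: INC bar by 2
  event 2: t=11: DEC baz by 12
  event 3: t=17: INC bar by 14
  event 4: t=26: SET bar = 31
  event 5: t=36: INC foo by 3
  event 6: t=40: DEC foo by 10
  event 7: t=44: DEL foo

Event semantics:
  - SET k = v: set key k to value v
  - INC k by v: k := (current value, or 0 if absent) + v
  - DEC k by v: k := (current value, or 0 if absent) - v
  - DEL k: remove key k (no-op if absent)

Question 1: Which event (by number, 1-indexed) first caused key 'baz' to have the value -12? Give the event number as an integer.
Answer: 2

Derivation:
Looking for first event where baz becomes -12:
  event 2: baz (absent) -> -12  <-- first match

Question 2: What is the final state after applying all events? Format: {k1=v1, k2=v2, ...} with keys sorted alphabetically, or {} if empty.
Answer: {bar=31, baz=-12}

Derivation:
  after event 1 (t=4: INC bar by 2): {bar=2}
  after event 2 (t=11: DEC baz by 12): {bar=2, baz=-12}
  after event 3 (t=17: INC bar by 14): {bar=16, baz=-12}
  after event 4 (t=26: SET bar = 31): {bar=31, baz=-12}
  after event 5 (t=36: INC foo by 3): {bar=31, baz=-12, foo=3}
  after event 6 (t=40: DEC foo by 10): {bar=31, baz=-12, foo=-7}
  after event 7 (t=44: DEL foo): {bar=31, baz=-12}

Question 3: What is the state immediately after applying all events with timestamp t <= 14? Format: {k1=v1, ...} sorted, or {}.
Apply events with t <= 14 (2 events):
  after event 1 (t=4: INC bar by 2): {bar=2}
  after event 2 (t=11: DEC baz by 12): {bar=2, baz=-12}

Answer: {bar=2, baz=-12}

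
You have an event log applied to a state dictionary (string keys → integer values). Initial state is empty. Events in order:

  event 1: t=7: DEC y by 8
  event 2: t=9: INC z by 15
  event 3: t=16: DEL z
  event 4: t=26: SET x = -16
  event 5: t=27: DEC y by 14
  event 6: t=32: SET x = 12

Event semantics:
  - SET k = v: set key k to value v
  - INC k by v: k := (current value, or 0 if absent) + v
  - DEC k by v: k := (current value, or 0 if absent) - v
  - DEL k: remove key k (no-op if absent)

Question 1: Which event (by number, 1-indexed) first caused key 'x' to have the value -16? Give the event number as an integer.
Answer: 4

Derivation:
Looking for first event where x becomes -16:
  event 4: x (absent) -> -16  <-- first match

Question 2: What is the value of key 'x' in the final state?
Track key 'x' through all 6 events:
  event 1 (t=7: DEC y by 8): x unchanged
  event 2 (t=9: INC z by 15): x unchanged
  event 3 (t=16: DEL z): x unchanged
  event 4 (t=26: SET x = -16): x (absent) -> -16
  event 5 (t=27: DEC y by 14): x unchanged
  event 6 (t=32: SET x = 12): x -16 -> 12
Final: x = 12

Answer: 12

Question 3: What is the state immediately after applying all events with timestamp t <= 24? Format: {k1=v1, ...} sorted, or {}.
Answer: {y=-8}

Derivation:
Apply events with t <= 24 (3 events):
  after event 1 (t=7: DEC y by 8): {y=-8}
  after event 2 (t=9: INC z by 15): {y=-8, z=15}
  after event 3 (t=16: DEL z): {y=-8}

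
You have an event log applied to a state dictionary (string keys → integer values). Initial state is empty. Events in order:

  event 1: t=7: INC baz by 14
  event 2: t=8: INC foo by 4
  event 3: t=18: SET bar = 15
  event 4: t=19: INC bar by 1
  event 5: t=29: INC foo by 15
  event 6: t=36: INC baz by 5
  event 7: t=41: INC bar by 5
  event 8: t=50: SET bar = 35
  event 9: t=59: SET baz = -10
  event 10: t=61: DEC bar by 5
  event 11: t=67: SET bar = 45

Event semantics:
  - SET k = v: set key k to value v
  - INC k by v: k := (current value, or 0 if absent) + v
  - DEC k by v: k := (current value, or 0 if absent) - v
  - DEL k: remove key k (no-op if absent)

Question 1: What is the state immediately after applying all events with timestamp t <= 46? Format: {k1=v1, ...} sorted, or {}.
Answer: {bar=21, baz=19, foo=19}

Derivation:
Apply events with t <= 46 (7 events):
  after event 1 (t=7: INC baz by 14): {baz=14}
  after event 2 (t=8: INC foo by 4): {baz=14, foo=4}
  after event 3 (t=18: SET bar = 15): {bar=15, baz=14, foo=4}
  after event 4 (t=19: INC bar by 1): {bar=16, baz=14, foo=4}
  after event 5 (t=29: INC foo by 15): {bar=16, baz=14, foo=19}
  after event 6 (t=36: INC baz by 5): {bar=16, baz=19, foo=19}
  after event 7 (t=41: INC bar by 5): {bar=21, baz=19, foo=19}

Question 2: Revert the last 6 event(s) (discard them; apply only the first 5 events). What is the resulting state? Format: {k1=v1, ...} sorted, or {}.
Keep first 5 events (discard last 6):
  after event 1 (t=7: INC baz by 14): {baz=14}
  after event 2 (t=8: INC foo by 4): {baz=14, foo=4}
  after event 3 (t=18: SET bar = 15): {bar=15, baz=14, foo=4}
  after event 4 (t=19: INC bar by 1): {bar=16, baz=14, foo=4}
  after event 5 (t=29: INC foo by 15): {bar=16, baz=14, foo=19}

Answer: {bar=16, baz=14, foo=19}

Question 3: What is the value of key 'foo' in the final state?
Answer: 19

Derivation:
Track key 'foo' through all 11 events:
  event 1 (t=7: INC baz by 14): foo unchanged
  event 2 (t=8: INC foo by 4): foo (absent) -> 4
  event 3 (t=18: SET bar = 15): foo unchanged
  event 4 (t=19: INC bar by 1): foo unchanged
  event 5 (t=29: INC foo by 15): foo 4 -> 19
  event 6 (t=36: INC baz by 5): foo unchanged
  event 7 (t=41: INC bar by 5): foo unchanged
  event 8 (t=50: SET bar = 35): foo unchanged
  event 9 (t=59: SET baz = -10): foo unchanged
  event 10 (t=61: DEC bar by 5): foo unchanged
  event 11 (t=67: SET bar = 45): foo unchanged
Final: foo = 19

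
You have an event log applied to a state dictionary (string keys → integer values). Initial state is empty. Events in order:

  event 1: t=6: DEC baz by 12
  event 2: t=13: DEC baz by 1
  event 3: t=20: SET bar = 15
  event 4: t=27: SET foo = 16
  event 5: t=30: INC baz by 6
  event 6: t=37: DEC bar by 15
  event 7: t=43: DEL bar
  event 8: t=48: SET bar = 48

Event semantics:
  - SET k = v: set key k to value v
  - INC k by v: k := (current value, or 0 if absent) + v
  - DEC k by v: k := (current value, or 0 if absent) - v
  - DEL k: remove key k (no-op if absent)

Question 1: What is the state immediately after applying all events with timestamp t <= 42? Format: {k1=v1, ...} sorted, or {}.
Answer: {bar=0, baz=-7, foo=16}

Derivation:
Apply events with t <= 42 (6 events):
  after event 1 (t=6: DEC baz by 12): {baz=-12}
  after event 2 (t=13: DEC baz by 1): {baz=-13}
  after event 3 (t=20: SET bar = 15): {bar=15, baz=-13}
  after event 4 (t=27: SET foo = 16): {bar=15, baz=-13, foo=16}
  after event 5 (t=30: INC baz by 6): {bar=15, baz=-7, foo=16}
  after event 6 (t=37: DEC bar by 15): {bar=0, baz=-7, foo=16}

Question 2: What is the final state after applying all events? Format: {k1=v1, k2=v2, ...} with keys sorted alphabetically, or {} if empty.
Answer: {bar=48, baz=-7, foo=16}

Derivation:
  after event 1 (t=6: DEC baz by 12): {baz=-12}
  after event 2 (t=13: DEC baz by 1): {baz=-13}
  after event 3 (t=20: SET bar = 15): {bar=15, baz=-13}
  after event 4 (t=27: SET foo = 16): {bar=15, baz=-13, foo=16}
  after event 5 (t=30: INC baz by 6): {bar=15, baz=-7, foo=16}
  after event 6 (t=37: DEC bar by 15): {bar=0, baz=-7, foo=16}
  after event 7 (t=43: DEL bar): {baz=-7, foo=16}
  after event 8 (t=48: SET bar = 48): {bar=48, baz=-7, foo=16}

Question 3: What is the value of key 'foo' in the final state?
Answer: 16

Derivation:
Track key 'foo' through all 8 events:
  event 1 (t=6: DEC baz by 12): foo unchanged
  event 2 (t=13: DEC baz by 1): foo unchanged
  event 3 (t=20: SET bar = 15): foo unchanged
  event 4 (t=27: SET foo = 16): foo (absent) -> 16
  event 5 (t=30: INC baz by 6): foo unchanged
  event 6 (t=37: DEC bar by 15): foo unchanged
  event 7 (t=43: DEL bar): foo unchanged
  event 8 (t=48: SET bar = 48): foo unchanged
Final: foo = 16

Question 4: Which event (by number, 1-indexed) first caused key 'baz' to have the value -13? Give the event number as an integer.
Looking for first event where baz becomes -13:
  event 1: baz = -12
  event 2: baz -12 -> -13  <-- first match

Answer: 2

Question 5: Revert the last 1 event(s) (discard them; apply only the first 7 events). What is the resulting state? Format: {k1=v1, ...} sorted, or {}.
Keep first 7 events (discard last 1):
  after event 1 (t=6: DEC baz by 12): {baz=-12}
  after event 2 (t=13: DEC baz by 1): {baz=-13}
  after event 3 (t=20: SET bar = 15): {bar=15, baz=-13}
  after event 4 (t=27: SET foo = 16): {bar=15, baz=-13, foo=16}
  after event 5 (t=30: INC baz by 6): {bar=15, baz=-7, foo=16}
  after event 6 (t=37: DEC bar by 15): {bar=0, baz=-7, foo=16}
  after event 7 (t=43: DEL bar): {baz=-7, foo=16}

Answer: {baz=-7, foo=16}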